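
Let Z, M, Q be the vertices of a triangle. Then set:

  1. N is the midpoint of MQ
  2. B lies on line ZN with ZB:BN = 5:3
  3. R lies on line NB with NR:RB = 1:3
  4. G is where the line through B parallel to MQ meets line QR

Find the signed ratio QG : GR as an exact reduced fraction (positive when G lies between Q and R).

QG:GR = -4/3

Work in coordinates with Z = (0, 0), M = (1, 0), Q = (0, 1).
1. N is the midpoint of MQ ⇒ N = (1/2, 1/2)
2. B lies on line ZN with ZB:BN = 5:3 ⇒ B = (5/16, 5/16)
3. R lies on line NB with NR:RB = 1:3 ⇒ R = (29/64, 29/64)
4. G is where the line through B parallel to MQ meets line QR ⇒ G = (29/16, -19/16)
G = Q + t·(R−Q) with t = 4, so QG:GR = t:(1−t) = 4:-3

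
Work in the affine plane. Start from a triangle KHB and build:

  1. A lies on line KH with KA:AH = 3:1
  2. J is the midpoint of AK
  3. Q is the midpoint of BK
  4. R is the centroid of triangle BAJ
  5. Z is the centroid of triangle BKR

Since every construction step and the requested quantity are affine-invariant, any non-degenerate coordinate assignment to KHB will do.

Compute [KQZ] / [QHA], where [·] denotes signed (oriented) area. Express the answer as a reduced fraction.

[KQZ]:[QHA] = 1/2

Assign K = (0, 0), H = (1, 0), B = (0, 1) — the answer is frame-independent, so this choice is without loss of generality.
1. A lies on line KH with KA:AH = 3:1 ⇒ A = (3/4, 0)
2. J is the midpoint of AK ⇒ J = (3/8, 0)
3. Q is the midpoint of BK ⇒ Q = (0, 1/2)
4. R is the centroid of triangle BAJ ⇒ R = (3/8, 1/3)
5. Z is the centroid of triangle BKR ⇒ Z = (1/8, 4/9)
2·[KQZ] = -1/16, 2·[QHA] = -1/8
[KQZ]:[QHA] = -1/16:-1/8 = 1/2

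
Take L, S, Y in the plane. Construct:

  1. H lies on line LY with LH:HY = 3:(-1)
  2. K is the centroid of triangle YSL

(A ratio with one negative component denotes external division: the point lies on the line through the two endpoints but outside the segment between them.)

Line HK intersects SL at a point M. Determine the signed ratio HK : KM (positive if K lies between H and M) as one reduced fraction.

Set L = (0, 0), S = (1, 0), Y = (0, 1); any affine frame gives the same invariant.
1. H lies on line LY with LH:HY = 3:(-1) ⇒ H = (0, 3/2)
2. K is the centroid of triangle YSL ⇒ K = (1/3, 1/3)
line HK meets SL at M = (3/7, 0)
K = H + t·(M−H) with t = 7/9, so HK:KM = 7/9:2/9

HK:KM = 7/2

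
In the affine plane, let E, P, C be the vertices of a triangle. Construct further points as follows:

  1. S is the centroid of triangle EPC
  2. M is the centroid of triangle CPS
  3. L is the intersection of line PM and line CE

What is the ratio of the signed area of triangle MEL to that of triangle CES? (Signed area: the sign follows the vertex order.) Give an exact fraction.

[MEL]:[CES] = -16/15

Work in coordinates with E = (0, 0), P = (1, 0), C = (0, 1).
1. S is the centroid of triangle EPC ⇒ S = (1/3, 1/3)
2. M is the centroid of triangle CPS ⇒ M = (4/9, 4/9)
3. L is the intersection of line PM and line CE ⇒ L = (0, 4/5)
2·[MEL] = -16/45, 2·[CES] = 1/3
[MEL]:[CES] = -16/45:1/3 = -16/15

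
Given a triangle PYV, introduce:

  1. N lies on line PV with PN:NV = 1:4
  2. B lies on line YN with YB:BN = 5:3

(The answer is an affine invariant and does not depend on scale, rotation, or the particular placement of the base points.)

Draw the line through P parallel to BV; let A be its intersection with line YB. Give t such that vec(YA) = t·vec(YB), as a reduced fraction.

Work in coordinates with P = (0, 0), Y = (1, 0), V = (0, 1).
1. N lies on line PV with PN:NV = 1:4 ⇒ N = (0, 1/5)
2. B lies on line YN with YB:BN = 5:3 ⇒ B = (3/8, 1/8)
through P parallel to BV: direction (-3/8, 7/8); meets YB at A = (-3/32, 7/32)
A = Y + t·(B−Y) with t = 7/4

t = 7/4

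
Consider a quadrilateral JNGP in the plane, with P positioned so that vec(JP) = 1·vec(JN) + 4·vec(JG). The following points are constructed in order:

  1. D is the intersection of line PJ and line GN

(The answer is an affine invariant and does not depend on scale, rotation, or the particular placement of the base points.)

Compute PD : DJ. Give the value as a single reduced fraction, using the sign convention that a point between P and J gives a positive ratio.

Choose coordinates J = (0, 0), N = (1, 0), G = (0, 1), P = (1, 4).
1. D is the intersection of line PJ and line GN ⇒ D = (1/5, 4/5)
D = P + t·(J−P) with t = 4/5, so PD:DJ = t:(1−t) = 4/5:1/5

PD:DJ = 4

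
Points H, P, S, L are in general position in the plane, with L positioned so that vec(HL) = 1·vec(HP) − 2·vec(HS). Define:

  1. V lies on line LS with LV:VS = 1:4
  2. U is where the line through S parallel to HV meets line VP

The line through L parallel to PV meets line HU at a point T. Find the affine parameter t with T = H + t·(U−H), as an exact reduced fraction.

Work in coordinates with H = (0, 0), P = (1, 0), S = (0, 1), L = (1, -2).
1. V lies on line LS with LV:VS = 1:4 ⇒ V = (4/5, -7/5)
2. U is where the line through S parallel to HV meets line VP ⇒ U = (32/35, -3/5)
through L parallel to PV: direction (-1/5, -7/5); meets HU at T = (288/245, -27/35)
T = H + t·(U−H) with t = 9/7

t = 9/7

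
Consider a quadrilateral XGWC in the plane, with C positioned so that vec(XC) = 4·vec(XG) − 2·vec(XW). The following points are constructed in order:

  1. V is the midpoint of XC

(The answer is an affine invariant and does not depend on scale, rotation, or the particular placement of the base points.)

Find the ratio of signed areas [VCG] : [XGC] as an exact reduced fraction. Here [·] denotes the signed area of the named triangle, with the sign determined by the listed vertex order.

Choose coordinates X = (0, 0), G = (1, 0), W = (0, 1), C = (4, -2).
1. V is the midpoint of XC ⇒ V = (2, -1)
2·[VCG] = 1, 2·[XGC] = -2
[VCG]:[XGC] = 1:-2 = -1/2

[VCG]:[XGC] = -1/2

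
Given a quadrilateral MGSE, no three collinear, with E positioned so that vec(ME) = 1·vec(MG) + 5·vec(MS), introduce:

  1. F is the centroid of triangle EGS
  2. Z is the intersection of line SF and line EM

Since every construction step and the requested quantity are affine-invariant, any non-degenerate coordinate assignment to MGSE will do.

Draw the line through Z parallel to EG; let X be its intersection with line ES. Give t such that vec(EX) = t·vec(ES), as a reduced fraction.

t = 5/7

Set M = (0, 0), G = (1, 0), S = (0, 1), E = (1, 5); any affine frame gives the same invariant.
1. F is the centroid of triangle EGS ⇒ F = (2/3, 2)
2. Z is the intersection of line SF and line EM ⇒ Z = (2/7, 10/7)
through Z parallel to EG: direction (0, -5); meets ES at X = (2/7, 15/7)
X = E + t·(S−E) with t = 5/7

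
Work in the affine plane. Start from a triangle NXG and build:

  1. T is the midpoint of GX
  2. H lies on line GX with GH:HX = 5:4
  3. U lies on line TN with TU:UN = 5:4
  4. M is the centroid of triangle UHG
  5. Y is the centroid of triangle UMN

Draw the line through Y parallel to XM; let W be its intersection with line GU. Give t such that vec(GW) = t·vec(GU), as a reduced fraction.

Choose coordinates N = (0, 0), X = (1, 0), G = (0, 1).
1. T is the midpoint of GX ⇒ T = (1/2, 1/2)
2. H lies on line GX with GH:HX = 5:4 ⇒ H = (5/9, 4/9)
3. U lies on line TN with TU:UN = 5:4 ⇒ U = (2/9, 2/9)
4. M is the centroid of triangle UHG ⇒ M = (7/27, 5/9)
5. Y is the centroid of triangle UMN ⇒ Y = (13/81, 7/27)
through Y parallel to XM: direction (-20/27, 5/9); meets GU at W = (67/297, 125/594)
W = G + t·(U−G) with t = 67/66

t = 67/66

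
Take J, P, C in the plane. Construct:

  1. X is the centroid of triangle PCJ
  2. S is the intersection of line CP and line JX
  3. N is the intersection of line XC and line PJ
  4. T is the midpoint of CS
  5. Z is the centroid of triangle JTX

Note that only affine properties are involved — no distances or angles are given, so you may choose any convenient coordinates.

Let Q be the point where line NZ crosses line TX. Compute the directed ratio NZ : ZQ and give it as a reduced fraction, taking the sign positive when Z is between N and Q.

Assign J = (0, 0), P = (1, 0), C = (0, 1) — the answer is frame-independent, so this choice is without loss of generality.
1. X is the centroid of triangle PCJ ⇒ X = (1/3, 1/3)
2. S is the intersection of line CP and line JX ⇒ S = (1/2, 1/2)
3. N is the intersection of line XC and line PJ ⇒ N = (1/2, 0)
4. T is the midpoint of CS ⇒ T = (1/4, 3/4)
5. Z is the centroid of triangle JTX ⇒ Z = (7/36, 13/36)
line NZ meets TX at Q = (31/84, 13/84)
Z = N + t·(Q−N) with t = 7/3, so NZ:ZQ = 7/3:-4/3

NZ:ZQ = -7/4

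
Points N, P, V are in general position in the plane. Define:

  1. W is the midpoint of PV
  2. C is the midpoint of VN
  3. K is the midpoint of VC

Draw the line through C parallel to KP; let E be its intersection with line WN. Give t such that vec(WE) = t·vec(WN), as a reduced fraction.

Work in coordinates with N = (0, 0), P = (1, 0), V = (0, 1).
1. W is the midpoint of PV ⇒ W = (1/2, 1/2)
2. C is the midpoint of VN ⇒ C = (0, 1/2)
3. K is the midpoint of VC ⇒ K = (0, 3/4)
through C parallel to KP: direction (1, -3/4); meets WN at E = (2/7, 2/7)
E = W + t·(N−W) with t = 3/7

t = 3/7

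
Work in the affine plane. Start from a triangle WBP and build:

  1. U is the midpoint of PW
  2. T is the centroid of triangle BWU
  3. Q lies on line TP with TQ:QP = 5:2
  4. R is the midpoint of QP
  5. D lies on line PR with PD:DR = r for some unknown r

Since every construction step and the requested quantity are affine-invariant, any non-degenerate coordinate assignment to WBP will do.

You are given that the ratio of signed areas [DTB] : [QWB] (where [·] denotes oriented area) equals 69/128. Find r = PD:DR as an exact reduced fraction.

Choose coordinates W = (0, 0), B = (1, 0), P = (0, 1).
1. U is the midpoint of PW ⇒ U = (0, 1/2)
2. T is the centroid of triangle BWU ⇒ T = (1/3, 1/6)
3. Q lies on line TP with TQ:QP = 5:2 ⇒ Q = (2/21, 16/21)
4. R is the midpoint of QP ⇒ R = (1/21, 37/42)
5. With PD:DR = r, write λ = r/(r+1) so D = P + λ·(R−P); D is affine-linear in λ
Every point depending on D is an affine combination of D and λ-independent points, so each such coordinate is linear in λ; the λ² term in each signed area is a multiple of (R−P)×(R−P) = 0, so 2·[DTB] and 2·[QWB] are each linear in λ. Evaluating at λ=0 and λ=1:
  2·[DTB] = -1/14·λ + 1/2,   2·[QWB] = 16/21
So [DTB]:[QWB] = (-1/14·λ + 1/2) / (16/21). Setting this equal to 69/128:
  -1/14·λ + 1/2 = 69/128·(16/21)  ⇒  λ = 5/4
Then r = λ/(1−λ) = (5/4)/(-1/4) = -5. Check: with r = -5, D = (5/84, 143/168) and [DTB]:[QWB] = 69/128 as required.

r = -5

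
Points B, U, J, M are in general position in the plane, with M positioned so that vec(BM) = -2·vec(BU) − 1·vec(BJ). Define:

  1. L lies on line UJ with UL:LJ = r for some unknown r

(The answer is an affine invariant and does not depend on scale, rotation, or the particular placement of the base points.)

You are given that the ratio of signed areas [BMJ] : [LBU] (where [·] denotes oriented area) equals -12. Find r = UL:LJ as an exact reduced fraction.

Work in coordinates with B = (0, 0), U = (1, 0), J = (0, 1), M = (-2, -1).
1. With UL:LJ = r, write λ = r/(r+1) so L = U + λ·(J−U); L is affine-linear in λ
Every point depending on L is an affine combination of L and λ-independent points, so each such coordinate is linear in λ; the λ² term in each signed area is a multiple of (J−U)×(J−U) = 0, so 2·[BMJ] and 2·[LBU] are each linear in λ. Evaluating at λ=0 and λ=1:
  2·[BMJ] = -2,   2·[LBU] = λ
So [BMJ]:[LBU] = (-2) / (λ). Setting this equal to -12:
  -2 = -12·(λ)  ⇒  λ = 1/6
Then r = λ/(1−λ) = (1/6)/(5/6) = 1/5. Check: with r = 1/5, L = (5/6, 1/6) and [BMJ]:[LBU] = -12 as required.

r = 1/5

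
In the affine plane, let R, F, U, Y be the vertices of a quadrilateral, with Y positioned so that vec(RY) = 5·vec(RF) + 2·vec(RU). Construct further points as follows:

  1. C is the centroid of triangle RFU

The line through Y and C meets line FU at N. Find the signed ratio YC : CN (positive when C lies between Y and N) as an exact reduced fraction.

Set R = (0, 0), F = (1, 0), U = (0, 1), Y = (5, 2); any affine frame gives the same invariant.
1. C is the centroid of triangle RFU ⇒ C = (1/3, 1/3)
line YC meets FU at N = (11/19, 8/19)
C = Y + t·(N−Y) with t = 19/18, so YC:CN = 19/18:-1/18

YC:CN = -19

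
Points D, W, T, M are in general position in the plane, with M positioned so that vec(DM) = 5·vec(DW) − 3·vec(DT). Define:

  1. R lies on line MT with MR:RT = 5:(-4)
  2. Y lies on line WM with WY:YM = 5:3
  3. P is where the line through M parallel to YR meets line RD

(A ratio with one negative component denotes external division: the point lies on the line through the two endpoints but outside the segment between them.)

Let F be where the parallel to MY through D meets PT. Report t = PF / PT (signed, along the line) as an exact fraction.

t = 191/103

Work in coordinates with D = (0, 0), W = (1, 0), T = (0, 1), M = (5, -3).
1. R lies on line MT with MR:RT = 5:(-4) ⇒ R = (-20, 17)
2. Y lies on line WM with WY:YM = 5:3 ⇒ Y = (7/2, -15/8)
3. P is where the line through M parallel to YR meets line RD ⇒ P = (-955/44, 3247/176)
through D parallel to MY: direction (-3/2, 9/8); meets PT at F = (1910/103, -2865/206)
F = P + t·(T−P) with t = 191/103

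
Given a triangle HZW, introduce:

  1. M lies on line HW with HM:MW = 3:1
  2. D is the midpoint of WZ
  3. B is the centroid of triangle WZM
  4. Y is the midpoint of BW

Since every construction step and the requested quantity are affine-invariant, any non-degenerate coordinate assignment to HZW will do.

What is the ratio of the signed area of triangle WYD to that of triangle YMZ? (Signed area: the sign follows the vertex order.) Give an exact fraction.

Choose coordinates H = (0, 0), Z = (1, 0), W = (0, 1).
1. M lies on line HW with HM:MW = 3:1 ⇒ M = (0, 3/4)
2. D is the midpoint of WZ ⇒ D = (1/2, 1/2)
3. B is the centroid of triangle WZM ⇒ B = (1/3, 7/12)
4. Y is the midpoint of BW ⇒ Y = (1/6, 19/24)
2·[WYD] = 1/48, 2·[YMZ] = 1/6
[WYD]:[YMZ] = 1/48:1/6 = 1/8

[WYD]:[YMZ] = 1/8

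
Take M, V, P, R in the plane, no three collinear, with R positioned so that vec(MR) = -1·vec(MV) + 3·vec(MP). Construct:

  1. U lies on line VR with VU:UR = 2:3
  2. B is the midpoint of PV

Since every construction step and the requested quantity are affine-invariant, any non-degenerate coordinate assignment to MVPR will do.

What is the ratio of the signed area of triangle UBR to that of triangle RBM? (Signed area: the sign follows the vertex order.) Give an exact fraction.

[UBR]:[RBM] = 3/20

Work in coordinates with M = (0, 0), V = (1, 0), P = (0, 1), R = (-1, 3).
1. U lies on line VR with VU:UR = 2:3 ⇒ U = (1/5, 6/5)
2. B is the midpoint of PV ⇒ B = (1/2, 1/2)
2·[UBR] = -3/10, 2·[RBM] = -2
[UBR]:[RBM] = -3/10:-2 = 3/20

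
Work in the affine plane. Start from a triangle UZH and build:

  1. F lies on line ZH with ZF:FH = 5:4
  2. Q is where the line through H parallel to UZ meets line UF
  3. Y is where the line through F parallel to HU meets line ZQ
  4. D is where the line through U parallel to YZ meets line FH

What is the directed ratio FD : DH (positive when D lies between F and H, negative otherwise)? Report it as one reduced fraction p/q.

Assign U = (0, 0), Z = (1, 0), H = (0, 1) — the answer is frame-independent, so this choice is without loss of generality.
1. F lies on line ZH with ZF:FH = 5:4 ⇒ F = (4/9, 5/9)
2. Q is where the line through H parallel to UZ meets line UF ⇒ Q = (4/5, 1)
3. Y is where the line through F parallel to HU meets line ZQ ⇒ Y = (4/9, 25/9)
4. D is where the line through U parallel to YZ meets line FH ⇒ D = (-1/4, 5/4)
D = F + t·(H−F) with t = 25/16, so FD:DH = t:(1−t) = 25/16:-9/16

FD:DH = -25/9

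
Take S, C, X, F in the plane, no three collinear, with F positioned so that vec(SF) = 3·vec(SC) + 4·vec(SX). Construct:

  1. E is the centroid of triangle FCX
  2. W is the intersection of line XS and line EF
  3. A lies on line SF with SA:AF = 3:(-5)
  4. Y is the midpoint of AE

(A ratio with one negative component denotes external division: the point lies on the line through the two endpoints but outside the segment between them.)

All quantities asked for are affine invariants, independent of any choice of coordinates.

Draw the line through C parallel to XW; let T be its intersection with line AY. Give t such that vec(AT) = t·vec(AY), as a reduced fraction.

Work in coordinates with S = (0, 0), C = (1, 0), X = (0, 1), F = (3, 4).
1. E is the centroid of triangle FCX ⇒ E = (4/3, 5/3)
2. W is the intersection of line XS and line EF ⇒ W = (0, -1/5)
3. A lies on line SF with SA:AF = 3:(-5) ⇒ A = (-9/2, -6)
4. Y is the midpoint of AE ⇒ Y = (-19/12, -13/6)
through C parallel to XW: direction (0, -6/5); meets AY at T = (1, 43/35)
T = A + t·(Y−A) with t = 66/35

t = 66/35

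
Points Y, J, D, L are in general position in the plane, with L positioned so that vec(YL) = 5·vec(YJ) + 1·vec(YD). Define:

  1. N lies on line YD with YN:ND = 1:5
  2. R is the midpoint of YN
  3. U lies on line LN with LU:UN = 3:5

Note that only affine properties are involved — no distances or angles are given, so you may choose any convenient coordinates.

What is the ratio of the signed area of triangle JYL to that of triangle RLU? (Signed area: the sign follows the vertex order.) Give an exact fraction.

Choose coordinates Y = (0, 0), J = (1, 0), D = (0, 1), L = (5, 1).
1. N lies on line YD with YN:ND = 1:5 ⇒ N = (0, 1/6)
2. R is the midpoint of YN ⇒ R = (0, 1/12)
3. U lies on line LN with LU:UN = 3:5 ⇒ U = (25/8, 11/16)
2·[JYL] = -1, 2·[RLU] = 5/32
[JYL]:[RLU] = -1:5/32 = -32/5

[JYL]:[RLU] = -32/5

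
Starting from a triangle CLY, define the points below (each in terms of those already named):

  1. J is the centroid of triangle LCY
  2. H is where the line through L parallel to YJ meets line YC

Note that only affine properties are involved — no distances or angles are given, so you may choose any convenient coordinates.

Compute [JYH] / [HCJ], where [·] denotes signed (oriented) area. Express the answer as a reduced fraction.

[JYH]:[HCJ] = -1/2

Set C = (0, 0), L = (1, 0), Y = (0, 1); any affine frame gives the same invariant.
1. J is the centroid of triangle LCY ⇒ J = (1/3, 1/3)
2. H is where the line through L parallel to YJ meets line YC ⇒ H = (0, 2)
2·[JYH] = -1/3, 2·[HCJ] = 2/3
[JYH]:[HCJ] = -1/3:2/3 = -1/2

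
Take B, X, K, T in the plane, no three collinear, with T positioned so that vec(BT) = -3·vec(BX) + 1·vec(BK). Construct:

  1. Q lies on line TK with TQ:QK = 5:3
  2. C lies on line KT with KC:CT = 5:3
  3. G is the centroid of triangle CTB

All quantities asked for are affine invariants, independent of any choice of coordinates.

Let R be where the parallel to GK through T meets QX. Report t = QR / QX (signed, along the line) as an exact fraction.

t = -15/56

Choose coordinates B = (0, 0), X = (1, 0), K = (0, 1), T = (-3, 1).
1. Q lies on line TK with TQ:QK = 5:3 ⇒ Q = (-9/8, 1)
2. C lies on line KT with KC:CT = 5:3 ⇒ C = (-15/8, 1)
3. G is the centroid of triangle CTB ⇒ G = (-13/8, 2/3)
through T parallel to GK: direction (13/8, 1/3); meets QX at R = (-759/448, 71/56)
R = Q + t·(X−Q) with t = -15/56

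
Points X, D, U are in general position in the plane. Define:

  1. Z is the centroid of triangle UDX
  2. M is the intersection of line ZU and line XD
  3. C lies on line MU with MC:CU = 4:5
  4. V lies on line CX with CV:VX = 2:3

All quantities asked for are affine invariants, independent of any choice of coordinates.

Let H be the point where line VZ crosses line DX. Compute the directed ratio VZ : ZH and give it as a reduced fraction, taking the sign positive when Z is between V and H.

VZ:ZH = -1/5

Assign X = (0, 0), D = (1, 0), U = (0, 1) — the answer is frame-independent, so this choice is without loss of generality.
1. Z is the centroid of triangle UDX ⇒ Z = (1/3, 1/3)
2. M is the intersection of line ZU and line XD ⇒ M = (1/2, 0)
3. C lies on line MU with MC:CU = 4:5 ⇒ C = (5/18, 4/9)
4. V lies on line CX with CV:VX = 2:3 ⇒ V = (1/6, 4/15)
line VZ meets DX at H = (-1/2, 0)
Z = V + t·(H−V) with t = -1/4, so VZ:ZH = -1/4:5/4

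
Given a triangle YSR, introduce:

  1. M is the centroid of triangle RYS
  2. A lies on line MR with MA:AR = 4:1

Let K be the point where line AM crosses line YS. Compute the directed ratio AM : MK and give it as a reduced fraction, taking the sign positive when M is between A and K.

AM:MK = 8/5

Set Y = (0, 0), S = (1, 0), R = (0, 1); any affine frame gives the same invariant.
1. M is the centroid of triangle RYS ⇒ M = (1/3, 1/3)
2. A lies on line MR with MA:AR = 4:1 ⇒ A = (1/15, 13/15)
line AM meets YS at K = (1/2, 0)
M = A + t·(K−A) with t = 8/13, so AM:MK = 8/13:5/13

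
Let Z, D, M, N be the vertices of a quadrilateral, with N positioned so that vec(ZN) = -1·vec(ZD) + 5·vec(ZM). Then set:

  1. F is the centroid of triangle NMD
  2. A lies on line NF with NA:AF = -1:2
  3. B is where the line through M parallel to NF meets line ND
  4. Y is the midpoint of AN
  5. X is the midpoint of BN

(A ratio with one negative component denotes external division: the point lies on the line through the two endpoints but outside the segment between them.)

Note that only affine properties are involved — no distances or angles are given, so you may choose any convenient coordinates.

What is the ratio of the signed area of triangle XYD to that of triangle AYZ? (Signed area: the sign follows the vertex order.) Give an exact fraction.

[XYD]:[AYZ] = 3/4

Choose coordinates Z = (0, 0), D = (1, 0), M = (0, 1), N = (-1, 5).
1. F is the centroid of triangle NMD ⇒ F = (0, 2)
2. A lies on line NF with NA:AF = -1:2 ⇒ A = (-2, 8)
3. B is where the line through M parallel to NF meets line ND ⇒ B = (-3, 10)
4. Y is the midpoint of AN ⇒ Y = (-3/2, 13/2)
5. X is the midpoint of BN ⇒ X = (-2, 15/2)
2·[XYD] = -3/4, 2·[AYZ] = -1
[XYD]:[AYZ] = -3/4:-1 = 3/4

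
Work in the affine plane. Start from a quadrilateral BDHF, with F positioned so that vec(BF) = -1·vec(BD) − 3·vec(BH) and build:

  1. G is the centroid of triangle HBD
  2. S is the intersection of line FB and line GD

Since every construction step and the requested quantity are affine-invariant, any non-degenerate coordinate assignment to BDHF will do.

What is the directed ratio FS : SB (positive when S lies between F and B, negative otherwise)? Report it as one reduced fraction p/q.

Assign B = (0, 0), D = (1, 0), H = (0, 1), F = (-1, -3) — the answer is frame-independent, so this choice is without loss of generality.
1. G is the centroid of triangle HBD ⇒ G = (1/3, 1/3)
2. S is the intersection of line FB and line GD ⇒ S = (1/7, 3/7)
S = F + t·(B−F) with t = 8/7, so FS:SB = t:(1−t) = 8/7:-1/7

FS:SB = -8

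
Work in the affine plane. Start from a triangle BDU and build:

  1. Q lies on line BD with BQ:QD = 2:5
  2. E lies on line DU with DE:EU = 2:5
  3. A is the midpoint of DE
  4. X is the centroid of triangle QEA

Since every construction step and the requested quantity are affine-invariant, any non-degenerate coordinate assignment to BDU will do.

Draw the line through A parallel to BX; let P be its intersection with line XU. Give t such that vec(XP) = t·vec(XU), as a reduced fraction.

Set B = (0, 0), D = (1, 0), U = (0, 1); any affine frame gives the same invariant.
1. Q lies on line BD with BQ:QD = 2:5 ⇒ Q = (2/7, 0)
2. E lies on line DU with DE:EU = 2:5 ⇒ E = (5/7, 2/7)
3. A is the midpoint of DE ⇒ A = (6/7, 1/7)
4. X is the centroid of triangle QEA ⇒ X = (13/21, 1/7)
through A parallel to BX: direction (13/21, 1/7); meets XU at P = (32/49, 61/637)
P = X + t·(U−X) with t = -5/91

t = -5/91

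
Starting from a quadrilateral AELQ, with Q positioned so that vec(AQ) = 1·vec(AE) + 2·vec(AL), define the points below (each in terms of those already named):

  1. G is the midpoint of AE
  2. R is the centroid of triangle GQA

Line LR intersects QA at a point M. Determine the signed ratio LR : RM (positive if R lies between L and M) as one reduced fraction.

Choose coordinates A = (0, 0), E = (1, 0), L = (0, 1), Q = (1, 2).
1. G is the midpoint of AE ⇒ G = (1/2, 0)
2. R is the centroid of triangle GQA ⇒ R = (1/2, 2/3)
line LR meets QA at M = (3/8, 3/4)
R = L + t·(M−L) with t = 4/3, so LR:RM = 4/3:-1/3

LR:RM = -4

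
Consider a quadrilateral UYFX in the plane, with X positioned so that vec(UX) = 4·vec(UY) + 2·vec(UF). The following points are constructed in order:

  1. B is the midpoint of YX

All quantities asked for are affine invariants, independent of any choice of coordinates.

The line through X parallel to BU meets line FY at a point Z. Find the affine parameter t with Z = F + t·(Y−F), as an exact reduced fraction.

t = 3/7

Choose coordinates U = (0, 0), Y = (1, 0), F = (0, 1), X = (4, 2).
1. B is the midpoint of YX ⇒ B = (5/2, 1)
through X parallel to BU: direction (-5/2, -1); meets FY at Z = (3/7, 4/7)
Z = F + t·(Y−F) with t = 3/7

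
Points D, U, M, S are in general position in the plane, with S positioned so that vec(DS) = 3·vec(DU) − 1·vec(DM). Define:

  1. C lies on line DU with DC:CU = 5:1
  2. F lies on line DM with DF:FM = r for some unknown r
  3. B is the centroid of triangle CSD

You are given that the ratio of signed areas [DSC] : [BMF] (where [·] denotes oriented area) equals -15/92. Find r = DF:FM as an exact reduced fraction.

Work in coordinates with D = (0, 0), U = (1, 0), M = (0, 1), S = (3, -1).
1. C lies on line DU with DC:CU = 5:1 ⇒ C = (5/6, 0)
2. With DF:FM = r, write λ = r/(r+1) so F = D + λ·(M−D); F is affine-linear in λ
3. B is the centroid of triangle CSD ⇒ B = (23/18, -1/3)
Every point depending on F is an affine combination of F and λ-independent points, so each such coordinate is linear in λ; the λ² term in each signed area is a multiple of (M−D)×(M−D) = 0, so 2·[DSC] and 2·[BMF] are each linear in λ. Evaluating at λ=0 and λ=1:
  2·[DSC] = 5/6,   2·[BMF] = -23/18·λ + 23/18
So [DSC]:[BMF] = (5/6) / (-23/18·λ + 23/18). Setting this equal to -15/92:
  5/6 = -15/92·(-23/18·λ + 23/18)  ⇒  λ = 5
Then r = λ/(1−λ) = (5)/(-4) = -5/4. Check: with r = -5/4, F = (0, 5) and [DSC]:[BMF] = -15/92 as required.

r = -5/4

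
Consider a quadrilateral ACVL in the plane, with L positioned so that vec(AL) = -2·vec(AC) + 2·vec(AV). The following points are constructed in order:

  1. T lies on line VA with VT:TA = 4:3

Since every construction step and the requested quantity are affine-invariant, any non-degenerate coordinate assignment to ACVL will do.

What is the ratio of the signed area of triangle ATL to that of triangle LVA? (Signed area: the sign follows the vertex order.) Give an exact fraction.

[ATL]:[LVA] = -3/7

Set A = (0, 0), C = (1, 0), V = (0, 1), L = (-2, 2); any affine frame gives the same invariant.
1. T lies on line VA with VT:TA = 4:3 ⇒ T = (0, 3/7)
2·[ATL] = 6/7, 2·[LVA] = -2
[ATL]:[LVA] = 6/7:-2 = -3/7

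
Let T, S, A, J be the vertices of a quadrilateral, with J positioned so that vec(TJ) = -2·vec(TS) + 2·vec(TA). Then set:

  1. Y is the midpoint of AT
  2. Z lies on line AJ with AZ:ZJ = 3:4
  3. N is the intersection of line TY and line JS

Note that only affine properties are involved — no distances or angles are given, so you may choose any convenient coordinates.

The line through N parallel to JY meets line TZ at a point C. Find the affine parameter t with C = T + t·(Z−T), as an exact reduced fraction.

Assign T = (0, 0), S = (1, 0), A = (0, 1), J = (-2, 2) — the answer is frame-independent, so this choice is without loss of generality.
1. Y is the midpoint of AT ⇒ Y = (0, 1/2)
2. Z lies on line AJ with AZ:ZJ = 3:4 ⇒ Z = (-6/7, 10/7)
3. N is the intersection of line TY and line JS ⇒ N = (0, 2/3)
through N parallel to JY: direction (2, -3/2); meets TZ at C = (-8/11, 40/33)
C = T + t·(Z−T) with t = 28/33

t = 28/33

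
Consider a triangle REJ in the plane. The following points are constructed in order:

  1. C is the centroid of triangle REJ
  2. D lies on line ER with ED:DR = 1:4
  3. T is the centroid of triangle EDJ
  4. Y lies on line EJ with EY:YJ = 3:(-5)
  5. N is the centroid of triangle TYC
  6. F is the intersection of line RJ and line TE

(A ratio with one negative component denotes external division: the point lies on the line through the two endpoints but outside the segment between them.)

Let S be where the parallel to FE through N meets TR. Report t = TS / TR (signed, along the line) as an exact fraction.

t = 17/90

Assign R = (0, 0), E = (1, 0), J = (0, 1) — the answer is frame-independent, so this choice is without loss of generality.
1. C is the centroid of triangle REJ ⇒ C = (1/3, 1/3)
2. D lies on line ER with ED:DR = 1:4 ⇒ D = (4/5, 0)
3. T is the centroid of triangle EDJ ⇒ T = (3/5, 1/3)
4. Y lies on line EJ with EY:YJ = 3:(-5) ⇒ Y = (5/2, -3/2)
5. N is the centroid of triangle TYC ⇒ N = (103/90, -5/18)
6. F is the intersection of line RJ and line TE ⇒ F = (0, 5/6)
through N parallel to FE: direction (1, -5/6); meets TR at S = (73/150, 73/270)
S = T + t·(R−T) with t = 17/90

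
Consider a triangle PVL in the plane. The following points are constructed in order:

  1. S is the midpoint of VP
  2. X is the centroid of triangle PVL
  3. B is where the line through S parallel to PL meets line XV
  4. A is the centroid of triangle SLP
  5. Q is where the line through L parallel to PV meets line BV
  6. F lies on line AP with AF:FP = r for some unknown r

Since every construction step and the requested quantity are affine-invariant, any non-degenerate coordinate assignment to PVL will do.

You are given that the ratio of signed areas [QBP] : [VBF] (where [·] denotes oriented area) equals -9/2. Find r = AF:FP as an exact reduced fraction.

r = 3/2

Choose coordinates P = (0, 0), V = (1, 0), L = (0, 1).
1. S is the midpoint of VP ⇒ S = (1/2, 0)
2. X is the centroid of triangle PVL ⇒ X = (1/3, 1/3)
3. B is where the line through S parallel to PL meets line XV ⇒ B = (1/2, 1/4)
4. A is the centroid of triangle SLP ⇒ A = (1/6, 1/3)
5. Q is where the line through L parallel to PV meets line BV ⇒ Q = (-1, 1)
6. With AF:FP = r, write λ = r/(r+1) so F = A + λ·(P−A); F is affine-linear in λ
Every point depending on F is an affine combination of F and λ-independent points, so each such coordinate is linear in λ; the λ² term in each signed area is a multiple of (P−A)×(P−A) = 0, so 2·[QBP] and 2·[VBF] are each linear in λ. Evaluating at λ=0 and λ=1:
  2·[QBP] = -3/4,   2·[VBF] = 5/24·λ + 1/24
So [QBP]:[VBF] = (-3/4) / (5/24·λ + 1/24). Setting this equal to -9/2:
  -3/4 = -9/2·(5/24·λ + 1/24)  ⇒  λ = 3/5
Then r = λ/(1−λ) = (3/5)/(2/5) = 3/2. Check: with r = 3/2, F = (1/15, 2/15) and [QBP]:[VBF] = -9/2 as required.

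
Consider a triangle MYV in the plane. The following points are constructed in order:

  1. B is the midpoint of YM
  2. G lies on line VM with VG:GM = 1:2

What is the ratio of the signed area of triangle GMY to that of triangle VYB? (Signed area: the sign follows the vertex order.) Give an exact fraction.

Choose coordinates M = (0, 0), Y = (1, 0), V = (0, 1).
1. B is the midpoint of YM ⇒ B = (1/2, 0)
2. G lies on line VM with VG:GM = 1:2 ⇒ G = (0, 2/3)
2·[GMY] = 2/3, 2·[VYB] = -1/2
[GMY]:[VYB] = 2/3:-1/2 = -4/3

[GMY]:[VYB] = -4/3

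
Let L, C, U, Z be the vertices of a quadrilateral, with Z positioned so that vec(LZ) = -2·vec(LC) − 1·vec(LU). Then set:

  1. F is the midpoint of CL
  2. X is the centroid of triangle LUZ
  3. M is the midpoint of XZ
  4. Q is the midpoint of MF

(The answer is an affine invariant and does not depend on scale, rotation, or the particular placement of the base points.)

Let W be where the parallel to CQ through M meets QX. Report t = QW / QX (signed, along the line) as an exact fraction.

t = -3/10

Set L = (0, 0), C = (1, 0), U = (0, 1), Z = (-2, -1); any affine frame gives the same invariant.
1. F is the midpoint of CL ⇒ F = (1/2, 0)
2. X is the centroid of triangle LUZ ⇒ X = (-2/3, 0)
3. M is the midpoint of XZ ⇒ M = (-4/3, -1/2)
4. Q is the midpoint of MF ⇒ Q = (-5/12, -1/4)
through M parallel to CQ: direction (-17/12, -1/4); meets QX at W = (-41/120, -13/40)
W = Q + t·(X−Q) with t = -3/10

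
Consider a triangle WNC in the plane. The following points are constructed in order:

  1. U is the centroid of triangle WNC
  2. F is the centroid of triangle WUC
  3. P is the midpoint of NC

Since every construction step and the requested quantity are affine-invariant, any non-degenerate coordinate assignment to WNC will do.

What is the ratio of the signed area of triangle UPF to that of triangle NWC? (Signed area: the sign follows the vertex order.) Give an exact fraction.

Work in coordinates with W = (0, 0), N = (1, 0), C = (0, 1).
1. U is the centroid of triangle WNC ⇒ U = (1/3, 1/3)
2. F is the centroid of triangle WUC ⇒ F = (1/9, 4/9)
3. P is the midpoint of NC ⇒ P = (1/2, 1/2)
2·[UPF] = 1/18, 2·[NWC] = -1
[UPF]:[NWC] = 1/18:-1 = -1/18

[UPF]:[NWC] = -1/18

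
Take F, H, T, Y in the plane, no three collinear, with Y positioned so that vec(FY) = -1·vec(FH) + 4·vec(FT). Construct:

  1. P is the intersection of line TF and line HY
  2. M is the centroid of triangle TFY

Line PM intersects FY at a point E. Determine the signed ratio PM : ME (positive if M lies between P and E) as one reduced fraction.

Assign F = (0, 0), H = (1, 0), T = (0, 1), Y = (-1, 4) — the answer is frame-independent, so this choice is without loss of generality.
1. P is the intersection of line TF and line HY ⇒ P = (0, 2)
2. M is the centroid of triangle TFY ⇒ M = (-1/3, 5/3)
line PM meets FY at E = (-2/5, 8/5)
M = P + t·(E−P) with t = 5/6, so PM:ME = 5/6:1/6

PM:ME = 5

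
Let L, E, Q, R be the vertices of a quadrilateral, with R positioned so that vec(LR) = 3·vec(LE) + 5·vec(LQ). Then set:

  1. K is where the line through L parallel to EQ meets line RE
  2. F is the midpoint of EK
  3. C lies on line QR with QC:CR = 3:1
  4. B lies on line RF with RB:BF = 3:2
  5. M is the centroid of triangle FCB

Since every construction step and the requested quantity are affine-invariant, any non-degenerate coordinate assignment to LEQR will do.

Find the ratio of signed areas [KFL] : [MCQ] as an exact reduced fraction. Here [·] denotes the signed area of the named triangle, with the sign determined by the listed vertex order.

Choose coordinates L = (0, 0), E = (1, 0), Q = (0, 1), R = (3, 5).
1. K is where the line through L parallel to EQ meets line RE ⇒ K = (5/7, -5/7)
2. F is the midpoint of EK ⇒ F = (6/7, -5/14)
3. C lies on line QR with QC:CR = 3:1 ⇒ C = (9/4, 4)
4. B lies on line RF with RB:BF = 3:2 ⇒ B = (12/7, 25/14)
5. M is the centroid of triangle FCB ⇒ M = (45/28, 38/21)
2·[KFL] = 5/14, 2·[MCQ] = 3
[KFL]:[MCQ] = 5/14:3 = 5/42

[KFL]:[MCQ] = 5/42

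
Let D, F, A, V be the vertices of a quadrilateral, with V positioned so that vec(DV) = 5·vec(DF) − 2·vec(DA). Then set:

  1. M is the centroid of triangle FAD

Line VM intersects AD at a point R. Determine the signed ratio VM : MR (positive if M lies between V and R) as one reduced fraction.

VM:MR = 14

Set D = (0, 0), F = (1, 0), A = (0, 1), V = (5, -2); any affine frame gives the same invariant.
1. M is the centroid of triangle FAD ⇒ M = (1/3, 1/3)
line VM meets AD at R = (0, 1/2)
M = V + t·(R−V) with t = 14/15, so VM:MR = 14/15:1/15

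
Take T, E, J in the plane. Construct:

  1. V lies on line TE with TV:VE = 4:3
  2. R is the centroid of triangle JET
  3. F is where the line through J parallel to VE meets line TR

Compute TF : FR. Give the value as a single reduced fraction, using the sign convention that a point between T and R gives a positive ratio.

Set T = (0, 0), E = (1, 0), J = (0, 1); any affine frame gives the same invariant.
1. V lies on line TE with TV:VE = 4:3 ⇒ V = (4/7, 0)
2. R is the centroid of triangle JET ⇒ R = (1/3, 1/3)
3. F is where the line through J parallel to VE meets line TR ⇒ F = (1, 1)
F = T + t·(R−T) with t = 3, so TF:FR = t:(1−t) = 3:-2

TF:FR = -3/2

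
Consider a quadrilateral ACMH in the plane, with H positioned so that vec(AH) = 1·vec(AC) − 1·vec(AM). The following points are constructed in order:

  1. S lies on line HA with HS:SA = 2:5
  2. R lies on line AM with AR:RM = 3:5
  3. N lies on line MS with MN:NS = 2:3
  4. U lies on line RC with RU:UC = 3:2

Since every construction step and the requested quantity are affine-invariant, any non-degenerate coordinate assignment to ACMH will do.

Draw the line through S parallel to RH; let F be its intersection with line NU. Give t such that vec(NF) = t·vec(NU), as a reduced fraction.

t = -41/25

Choose coordinates A = (0, 0), C = (1, 0), M = (0, 1), H = (1, -1).
1. S lies on line HA with HS:SA = 2:5 ⇒ S = (5/7, -5/7)
2. R lies on line AM with AR:RM = 3:5 ⇒ R = (0, 3/8)
3. N lies on line MS with MN:NS = 2:3 ⇒ N = (2/7, 11/35)
4. U lies on line RC with RU:UC = 3:2 ⇒ U = (3/5, 3/20)
through S parallel to RH: direction (1, -11/8); meets NU at F = (-201/875, 2043/3500)
F = N + t·(U−N) with t = -41/25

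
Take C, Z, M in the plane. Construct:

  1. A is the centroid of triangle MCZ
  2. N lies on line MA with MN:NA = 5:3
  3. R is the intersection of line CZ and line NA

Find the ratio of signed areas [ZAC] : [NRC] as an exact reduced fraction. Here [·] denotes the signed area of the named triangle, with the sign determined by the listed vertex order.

[ZAC]:[NRC] = -8/7

Set C = (0, 0), Z = (1, 0), M = (0, 1); any affine frame gives the same invariant.
1. A is the centroid of triangle MCZ ⇒ A = (1/3, 1/3)
2. N lies on line MA with MN:NA = 5:3 ⇒ N = (5/24, 7/12)
3. R is the intersection of line CZ and line NA ⇒ R = (1/2, 0)
2·[ZAC] = 1/3, 2·[NRC] = -7/24
[ZAC]:[NRC] = 1/3:-7/24 = -8/7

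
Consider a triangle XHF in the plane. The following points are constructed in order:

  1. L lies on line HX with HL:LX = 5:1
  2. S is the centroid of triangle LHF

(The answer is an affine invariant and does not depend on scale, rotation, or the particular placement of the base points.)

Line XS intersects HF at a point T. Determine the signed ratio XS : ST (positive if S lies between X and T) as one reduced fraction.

XS:ST = 13/5

Assign X = (0, 0), H = (1, 0), F = (0, 1) — the answer is frame-independent, so this choice is without loss of generality.
1. L lies on line HX with HL:LX = 5:1 ⇒ L = (1/6, 0)
2. S is the centroid of triangle LHF ⇒ S = (7/18, 1/3)
line XS meets HF at T = (7/13, 6/13)
S = X + t·(T−X) with t = 13/18, so XS:ST = 13/18:5/18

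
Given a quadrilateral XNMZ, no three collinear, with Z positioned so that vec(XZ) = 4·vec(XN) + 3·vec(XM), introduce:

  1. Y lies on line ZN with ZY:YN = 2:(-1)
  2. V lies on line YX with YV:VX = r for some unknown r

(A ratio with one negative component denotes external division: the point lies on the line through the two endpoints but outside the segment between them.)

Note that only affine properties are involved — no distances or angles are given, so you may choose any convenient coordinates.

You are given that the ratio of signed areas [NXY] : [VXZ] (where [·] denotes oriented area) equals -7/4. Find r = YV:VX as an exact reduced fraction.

r = 5/2

Assign X = (0, 0), N = (1, 0), M = (0, 1), Z = (4, 3) — the answer is frame-independent, so this choice is without loss of generality.
1. Y lies on line ZN with ZY:YN = 2:(-1) ⇒ Y = (-2, -3)
2. With YV:VX = r, write λ = r/(r+1) so V = Y + λ·(X−Y); V is affine-linear in λ
Every point depending on V is an affine combination of V and λ-independent points, so each such coordinate is linear in λ; the λ² term in each signed area is a multiple of (X−Y)×(X−Y) = 0, so 2·[NXY] and 2·[VXZ] are each linear in λ. Evaluating at λ=0 and λ=1:
  2·[NXY] = 3,   2·[VXZ] = 6·λ − 6
So [NXY]:[VXZ] = (3) / (6·λ − 6). Setting this equal to -7/4:
  3 = -7/4·(6·λ − 6)  ⇒  λ = 5/7
Then r = λ/(1−λ) = (5/7)/(2/7) = 5/2. Check: with r = 5/2, V = (-4/7, -6/7) and [NXY]:[VXZ] = -7/4 as required.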